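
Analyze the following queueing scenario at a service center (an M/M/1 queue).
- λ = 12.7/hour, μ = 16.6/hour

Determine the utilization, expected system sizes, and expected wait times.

Step 1: ρ = λ/μ = 12.7/16.6 = 0.7651
Step 2: L = λ/(μ-λ) = 12.7/3.90 = 3.2564
Step 3: Lq = λ²/(μ(μ-λ)) = 161.29/(16.6×3.90) = 2.4914
Step 4: W = 1/(μ-λ) = 1/3.90 = 0.25641
Step 5: Wq = λ/(μ(μ-λ)) = 12.7/(16.6×3.90) = 0.1962
Step 6: P(0) = 1-ρ = 0.2349
Verify: L = λW = 12.7×0.25641 = 3.2564 ✔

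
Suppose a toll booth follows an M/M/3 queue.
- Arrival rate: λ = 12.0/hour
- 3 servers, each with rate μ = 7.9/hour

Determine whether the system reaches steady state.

Stability requires ρ = λ/(cμ) < 1
ρ = 12.0/(3 × 7.9) = 12.0/23.70 = 0.5063
Since 0.5063 < 1, the system is STABLE.
The servers are busy 50.63% of the time.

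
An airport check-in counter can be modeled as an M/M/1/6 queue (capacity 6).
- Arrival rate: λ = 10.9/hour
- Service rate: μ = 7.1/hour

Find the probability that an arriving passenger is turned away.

ρ = λ/μ = 10.9/7.1 = 1.5352
P₀ = (1-ρ)/(1-ρ^(K+1)) = (1-1.5352)/(1-1.5352^7) = -0.5352/-19.0981 = 0.02802
P_K = P₀×ρ^K = 0.028024 × 1.5352^6 = 0.028024 × 13.0915 = 0.3669
Blocking probability = 36.69%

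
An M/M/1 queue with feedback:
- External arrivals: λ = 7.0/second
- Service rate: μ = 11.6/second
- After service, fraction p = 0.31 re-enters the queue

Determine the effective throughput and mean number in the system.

Effective arrival rate: λ_eff = λ/(1-p) = 7.0/(1-0.31) = 7.0/0.69 = 10.14493
ρ = λ_eff/μ = 10.14493/11.6 = 0.874563
L = ρ/(1-ρ) = 0.874563/(1-0.874563) = 6.9721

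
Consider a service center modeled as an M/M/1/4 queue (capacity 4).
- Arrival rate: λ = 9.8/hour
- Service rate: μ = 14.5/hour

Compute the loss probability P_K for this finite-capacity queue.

ρ = λ/μ = 9.8/14.5 = 0.67586
P₀ = (1-ρ)/(1-ρ^(K+1)) = (1-0.67586)/(1-0.67586^5) = 0.32414/0.85898 = 0.3774
P_K = P₀×ρ^K = 0.377355 × 0.67586^4 = 0.377355 × 0.208654 = 0.07874
Blocking probability = 7.87%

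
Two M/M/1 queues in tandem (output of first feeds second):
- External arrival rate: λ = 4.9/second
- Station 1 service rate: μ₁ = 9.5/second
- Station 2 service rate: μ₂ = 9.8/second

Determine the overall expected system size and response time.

By Jackson's theorem, each station behaves as independent M/M/1.
Station 1: ρ₁ = 4.9/9.5 = 0.5158, L₁ = ρ₁/(1-ρ₁) = λ/(μ₁-λ) = 4.9/4.60 = 1.0652
Station 2: ρ₂ = 4.9/9.8 = 0.5000, L₂ = ρ₂/(1-ρ₂) = λ/(μ₂-λ) = 4.9/4.90 = 1.0000
Total: L = L₁ + L₂ = 1.0652 + 1.0000 = 2.0652
W = L/λ = 2.0652/4.9 = 0.4215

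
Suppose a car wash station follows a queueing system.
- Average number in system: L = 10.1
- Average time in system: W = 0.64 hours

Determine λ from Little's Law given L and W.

Little's Law: L = λW, so λ = L/W
λ = 10.1/0.64 = 15.7812 cars/hour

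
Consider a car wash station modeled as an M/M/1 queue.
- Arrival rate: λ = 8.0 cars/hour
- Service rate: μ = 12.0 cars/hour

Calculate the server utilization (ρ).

Server utilization: ρ = λ/μ
ρ = 8.0/12.0 = 0.6667
The server is busy 66.67% of the time.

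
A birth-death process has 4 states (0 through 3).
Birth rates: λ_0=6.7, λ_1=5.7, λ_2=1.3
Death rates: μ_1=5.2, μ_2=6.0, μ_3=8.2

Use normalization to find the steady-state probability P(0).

Ratios P(n)/P(0) = (λ₀···λₙ₋₁)/(μ₁···μₙ):
P(1)/P(0) = (6.7)/(5.2) = 1.2885
P(2)/P(0) = (6.7×5.7)/(5.2×6.0) = 1.2240
P(3)/P(0) = (6.7×5.7×1.3)/(5.2×6.0×8.2) = 0.1941

Normalization: ∑ P(n) = 1
P(0) × (1.0000 + 1.2885 + 1.2240 + 0.1941) = 1
P(0) × 3.7066 = 1
P(0) = 1/3.7066 = 0.2698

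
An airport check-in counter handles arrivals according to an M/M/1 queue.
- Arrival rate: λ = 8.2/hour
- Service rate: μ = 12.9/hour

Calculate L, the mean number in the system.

ρ = λ/μ = 8.2/12.9 = 0.6357
For M/M/1: L = λ/(μ-λ)
L = 8.2/(12.9-8.2) = 8.2/4.70
L = 1.7447 passengers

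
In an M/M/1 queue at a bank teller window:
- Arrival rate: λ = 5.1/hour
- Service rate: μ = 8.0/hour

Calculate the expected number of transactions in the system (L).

ρ = λ/μ = 5.1/8.0 = 0.6375
For M/M/1: L = λ/(μ-λ)
L = 5.1/(8.0-5.1) = 5.1/2.90
L = 1.7586 transactions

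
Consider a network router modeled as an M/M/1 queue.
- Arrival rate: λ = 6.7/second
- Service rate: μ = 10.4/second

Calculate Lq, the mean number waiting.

ρ = λ/μ = 6.7/10.4 = 0.6442
For M/M/1: Lq = λ²/(μ(μ-λ))
Lq = 44.89/(10.4 × 3.70)
Lq = 1.1666 packets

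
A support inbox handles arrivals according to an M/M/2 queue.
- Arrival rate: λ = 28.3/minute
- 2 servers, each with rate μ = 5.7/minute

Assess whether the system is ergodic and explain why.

Stability requires ρ = λ/(cμ) < 1
ρ = 28.3/(2 × 5.7) = 28.3/11.40 = 2.4825
Since 2.4825 ≥ 1, the system is UNSTABLE.
Need c > λ/μ = 28.3/5.7 = 4.96.
Minimum servers needed: c = 5.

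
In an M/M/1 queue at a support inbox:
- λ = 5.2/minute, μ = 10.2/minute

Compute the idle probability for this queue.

ρ = λ/μ = 5.2/10.2 = 0.5098
P(0) = 1 - ρ = 1 - 0.5098 = 0.4902
The server is idle 49.02% of the time.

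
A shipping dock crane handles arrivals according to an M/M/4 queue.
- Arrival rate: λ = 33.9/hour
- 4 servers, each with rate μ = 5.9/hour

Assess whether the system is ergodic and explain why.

Stability requires ρ = λ/(cμ) < 1
ρ = 33.9/(4 × 5.9) = 33.9/23.60 = 1.4364
Since 1.4364 ≥ 1, the system is UNSTABLE.
Need c > λ/μ = 33.9/5.9 = 5.75.
Minimum servers needed: c = 6.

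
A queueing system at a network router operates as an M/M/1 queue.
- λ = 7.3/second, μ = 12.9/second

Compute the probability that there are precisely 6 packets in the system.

ρ = λ/μ = 7.3/12.9 = 0.5659
P(n) = (1-ρ)ρⁿ
P(6) = (1-0.5659) × 0.5659^6
P(6) = 0.4341 × 0.03284
P(6) = 0.01426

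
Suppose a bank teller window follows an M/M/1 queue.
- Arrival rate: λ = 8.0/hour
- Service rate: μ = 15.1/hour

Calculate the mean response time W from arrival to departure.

First, compute utilization: ρ = λ/μ = 8.0/15.1 = 0.5298
For M/M/1: W = 1/(μ-λ)
W = 1/(15.1-8.0) = 1/7.10
W = 0.1408 hours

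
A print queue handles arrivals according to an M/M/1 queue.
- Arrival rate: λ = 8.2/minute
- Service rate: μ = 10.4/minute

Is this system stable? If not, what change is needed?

Stability requires ρ = λ/(cμ) < 1
ρ = 8.2/(1 × 10.4) = 8.2/10.40 = 0.7885
Since 0.7885 < 1, the system is STABLE.
The server is busy 78.85% of the time.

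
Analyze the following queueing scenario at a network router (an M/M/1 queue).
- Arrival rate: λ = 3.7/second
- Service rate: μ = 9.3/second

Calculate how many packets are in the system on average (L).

ρ = λ/μ = 3.7/9.3 = 0.3978
For M/M/1: L = λ/(μ-λ)
L = 3.7/(9.3-3.7) = 3.7/5.60
L = 0.6607 packets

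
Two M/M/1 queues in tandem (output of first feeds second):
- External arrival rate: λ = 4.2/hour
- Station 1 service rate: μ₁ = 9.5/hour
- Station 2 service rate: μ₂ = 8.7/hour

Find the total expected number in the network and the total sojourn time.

By Jackson's theorem, each station behaves as independent M/M/1.
Station 1: ρ₁ = 4.2/9.5 = 0.4421, L₁ = ρ₁/(1-ρ₁) = λ/(μ₁-λ) = 4.2/5.30 = 0.7925
Station 2: ρ₂ = 4.2/8.7 = 0.4828, L₂ = ρ₂/(1-ρ₂) = λ/(μ₂-λ) = 4.2/4.50 = 0.9333
Total: L = L₁ + L₂ = 0.7925 + 0.9333 = 1.7258
W = L/λ = 1.7258/4.2 = 0.4109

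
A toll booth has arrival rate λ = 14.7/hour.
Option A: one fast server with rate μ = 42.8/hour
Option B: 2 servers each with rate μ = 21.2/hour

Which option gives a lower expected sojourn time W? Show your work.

Option A: single server μ = 42.8 (M/M/1)
  ρ_A = 14.7/42.8 = 0.3435
  W_A = 1/(μ-λ) = 1/(42.8-14.7) = 1/28.10 = 0.03559

Option B: 2 servers μ = 21.2 (M/M/2)
  ρ_B = λ/(cμ) = 14.7/(2×21.2) = 0.3467
  Offered load a = λ/μ = cρ = 14.7/21.2 = 0.6934
  P₀ = [ Σₙ₌₀^1 aⁿ/n! + a^2/(2!(1-ρ)) ]⁻¹
  Σ = a^0/0! + a^1/1! = 1.0000 + 0.6934 = 1.6934
  a^2/(2!(1-ρ)) = 0.4808/(2 × 0.6533) = 0.3680
  P₀ = 1/(1.6934 + 0.3680) = 0.4851
  Lq = P₀·a^2·ρ / (2!(1-ρ)²) = 0.4851 × 0.4808 × 0.3467 / (2 × 0.4268) = 0.09473
  Wq_B = Lq/λ = 0.09473/14.7 = 0.006444
  W_B = Wq_B + 1/μ = 0.006444 + 0.04717 = 0.05361

Since W_A = 0.03559 < W_B = 0.05361, Option A (single fast server) has the shorter time in system.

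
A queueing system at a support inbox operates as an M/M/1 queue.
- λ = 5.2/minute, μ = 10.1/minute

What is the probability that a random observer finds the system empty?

ρ = λ/μ = 5.2/10.1 = 0.5149
P(0) = 1 - ρ = 1 - 0.5149 = 0.4851
The server is idle 48.51% of the time.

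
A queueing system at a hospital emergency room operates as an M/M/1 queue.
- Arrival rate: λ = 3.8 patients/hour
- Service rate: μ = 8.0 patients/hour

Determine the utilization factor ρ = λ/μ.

Server utilization: ρ = λ/μ
ρ = 3.8/8.0 = 0.4750
The server is busy 47.50% of the time.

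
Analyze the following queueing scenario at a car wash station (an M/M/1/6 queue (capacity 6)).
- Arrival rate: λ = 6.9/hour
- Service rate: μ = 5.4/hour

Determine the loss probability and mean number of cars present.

ρ = λ/μ = 6.9/5.4 = 1.277778
P₀ = (1-ρ)/(1-ρ^(K+1)) = (1-1.277778)/(1-1.277778^7) = -0.2778/-4.5614 = 0.06090
P_K = P₀×ρ^K = 0.060897 × 1.277778^6 = 0.060897 × 4.3524 = 0.2650
Blocking probability P_6 = 0.2650 (26.50%)
L = ρ[1 - (K+1)ρ^K + Kρ^(K+1)] / [(1-ρ)(1-ρ^(K+1))]
L = 1.277778 × (1 - 7×4.3524 + 6×5.5614) / ((1 - 1.277778) × (1 - 5.5614)) = 3.9346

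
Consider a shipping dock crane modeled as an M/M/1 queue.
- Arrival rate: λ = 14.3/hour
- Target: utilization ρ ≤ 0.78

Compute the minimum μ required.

ρ = λ/μ, so μ = λ/ρ
μ ≥ 14.3/0.78 = 18.3333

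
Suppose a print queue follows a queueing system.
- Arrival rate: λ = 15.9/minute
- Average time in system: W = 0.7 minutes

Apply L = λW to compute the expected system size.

Little's Law: L = λW
L = 15.9 × 0.7 = 11.1300 jobs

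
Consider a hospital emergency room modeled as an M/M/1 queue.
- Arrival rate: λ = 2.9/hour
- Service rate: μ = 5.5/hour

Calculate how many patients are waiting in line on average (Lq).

ρ = λ/μ = 2.9/5.5 = 0.5273
For M/M/1: Lq = λ²/(μ(μ-λ))
Lq = 8.41/(5.5 × 2.60)
Lq = 0.5881 patients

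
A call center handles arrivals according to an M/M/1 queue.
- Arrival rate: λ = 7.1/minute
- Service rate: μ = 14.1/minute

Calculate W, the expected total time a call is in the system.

First, compute utilization: ρ = λ/μ = 7.1/14.1 = 0.5035
For M/M/1: W = 1/(μ-λ)
W = 1/(14.1-7.1) = 1/7.00
W = 0.1429 minutes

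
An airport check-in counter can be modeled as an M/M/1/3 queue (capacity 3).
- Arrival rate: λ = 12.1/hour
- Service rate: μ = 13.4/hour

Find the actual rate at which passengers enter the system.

ρ = λ/μ = 12.1/13.4 = 0.9030
P₀ = (1-ρ)/(1-ρ^(K+1)) = (1-0.9030)/(1-0.9030^4) = 0.09700/0.3351 = 0.2895
P_K = P₀×ρ^K = 0.28946 × 0.9030^3 = 0.28946 × 0.73631 = 0.2131
λ_eff = λ(1-P_K) = 12.1 × (1 - 0.213127) = 12.1 × 0.786873 = 9.5212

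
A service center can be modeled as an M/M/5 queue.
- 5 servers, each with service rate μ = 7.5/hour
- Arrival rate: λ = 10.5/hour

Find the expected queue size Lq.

Traffic intensity: ρ = λ/(cμ) = 10.5/(5×7.5) = 0.2800
Since ρ = 0.2800 < 1, system is stable.
Offered load a = λ/μ = cρ = 10.5/7.5 = 1.4000
P₀ = [ Σₙ₌₀^4 aⁿ/n! + a^5/(5!(1-ρ)) ]⁻¹
Σ = a^0/0! + a^1/1! + a^2/2! + a^3/3! + a^4/4! = 1.0000 + 1.4000 + 0.9800 + 0.4573 + 0.1601 = 3.9974
a^5/(5!(1-ρ)) = 5.3782/(120 × 0.7200) = 0.06225
P₀ = 1/(3.9974 + 0.06225) = 0.2463
Lq = P₀·a^5·ρ / (5!(1-ρ)²) = 0.24633 × 5.3782 × 0.28000 / (120 × 0.51840) = 0.005963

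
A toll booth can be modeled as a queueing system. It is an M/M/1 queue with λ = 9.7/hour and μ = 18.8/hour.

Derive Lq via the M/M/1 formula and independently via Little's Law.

Method 1 (direct): Lq = λ²/(μ(μ-λ)) = 94.09/(18.8 × 9.10) = 0.5500

Method 2 (Little's Law):
W = 1/(μ-λ) = 1/9.10 = 0.10989
Wq = W - 1/μ = 0.10989 - 0.053191 = 0.05670
Lq = λWq = 9.7 × 0.05670 = 0.5500 ✔ (matches Method 1)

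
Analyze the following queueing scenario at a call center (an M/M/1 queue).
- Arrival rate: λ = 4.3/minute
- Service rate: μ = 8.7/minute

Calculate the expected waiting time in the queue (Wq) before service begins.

First, compute utilization: ρ = λ/μ = 4.3/8.7 = 0.4943
For M/M/1: Wq = λ/(μ(μ-λ))
Wq = 4.3/(8.7 × (8.7-4.3))
Wq = 4.3/(8.7 × 4.40)
Wq = 0.1123 minutes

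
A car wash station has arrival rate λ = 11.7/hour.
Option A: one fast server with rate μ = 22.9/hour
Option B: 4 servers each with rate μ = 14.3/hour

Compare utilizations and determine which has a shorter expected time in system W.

Option A: single server μ = 22.9 (M/M/1)
  ρ_A = 11.7/22.9 = 0.5109
  W_A = 1/(μ-λ) = 1/(22.9-11.7) = 1/11.20 = 0.08929

Option B: 4 servers μ = 14.3 (M/M/4)
  ρ_B = λ/(cμ) = 11.7/(4×14.3) = 0.2045
  Offered load a = λ/μ = cρ = 11.7/14.3 = 0.8182
  P₀ = [ Σₙ₌₀^3 aⁿ/n! + a^4/(4!(1-ρ)) ]⁻¹
  Σ = a^0/0! + a^1/1! + a^2/2! + a^3/3! = 1.0000 + 0.8182 + 0.3347 + 0.09128 = 2.2442
  a^4/(4!(1-ρ)) = 0.4481/(24 × 0.7955) = 0.02347
  P₀ = 1/(2.2442 + 0.02347) = 0.4410
  Lq = P₀·a^4·ρ / (4!(1-ρ)²) = 0.44099 × 0.44813 × 0.20455 / (24 × 0.63275) = 0.002662
  Wq_B = Lq/λ = 0.002662/11.7 = 0.0002275
  W_B = Wq_B + 1/μ = 0.0002275 + 0.06993 = 0.07016

Since W_B = 0.07016 < W_A = 0.08929, Option B (multiple servers) has the shorter time in system.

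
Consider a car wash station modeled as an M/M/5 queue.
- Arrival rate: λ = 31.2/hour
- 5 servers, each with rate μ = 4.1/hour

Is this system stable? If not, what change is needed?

Stability requires ρ = λ/(cμ) < 1
ρ = 31.2/(5 × 4.1) = 31.2/20.50 = 1.5220
Since 1.5220 ≥ 1, the system is UNSTABLE.
Need c > λ/μ = 31.2/4.1 = 7.61.
Minimum servers needed: c = 8.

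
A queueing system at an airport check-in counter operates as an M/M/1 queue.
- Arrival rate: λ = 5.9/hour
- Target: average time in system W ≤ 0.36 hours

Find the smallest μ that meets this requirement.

For M/M/1: W = 1/(μ-λ)
Need W ≤ 0.36, so 1/(μ-λ) ≤ 0.36
μ - λ ≥ 1/0.36 = 2.7778
μ ≥ 5.9 + 2.7778 = 8.6778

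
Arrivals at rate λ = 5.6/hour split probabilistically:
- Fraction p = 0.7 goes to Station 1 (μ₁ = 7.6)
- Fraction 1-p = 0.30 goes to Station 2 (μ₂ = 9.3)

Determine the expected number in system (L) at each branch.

Effective rates: λ₁ = 5.6×0.7 = 3.92, λ₂ = 5.6×0.30 = 1.68
Station 1: ρ₁ = 3.92/7.6 = 0.51579, L₁ = ρ₁/(1-ρ₁) = 0.51579/(1-0.51579) = 1.0652
Station 2: ρ₂ = 1.68/9.3 = 0.18065, L₂ = ρ₂/(1-ρ₂) = 0.18065/(1-0.18065) = 0.2205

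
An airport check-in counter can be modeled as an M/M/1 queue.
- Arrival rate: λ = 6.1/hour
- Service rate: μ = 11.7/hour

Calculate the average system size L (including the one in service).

ρ = λ/μ = 6.1/11.7 = 0.5214
For M/M/1: L = λ/(μ-λ)
L = 6.1/(11.7-6.1) = 6.1/5.60
L = 1.0893 passengers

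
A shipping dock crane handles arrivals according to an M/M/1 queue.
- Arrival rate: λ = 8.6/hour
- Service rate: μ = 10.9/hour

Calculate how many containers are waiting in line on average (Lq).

ρ = λ/μ = 8.6/10.9 = 0.7890
For M/M/1: Lq = λ²/(μ(μ-λ))
Lq = 73.96/(10.9 × 2.30)
Lq = 2.9501 containers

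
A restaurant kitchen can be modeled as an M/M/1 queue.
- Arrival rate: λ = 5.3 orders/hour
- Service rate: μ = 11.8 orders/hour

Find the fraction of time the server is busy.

Server utilization: ρ = λ/μ
ρ = 5.3/11.8 = 0.4492
The server is busy 44.92% of the time.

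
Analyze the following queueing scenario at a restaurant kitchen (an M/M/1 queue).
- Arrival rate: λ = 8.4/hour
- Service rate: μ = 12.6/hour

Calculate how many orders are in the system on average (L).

ρ = λ/μ = 8.4/12.6 = 0.6667
For M/M/1: L = λ/(μ-λ)
L = 8.4/(12.6-8.4) = 8.4/4.20
L = 2.0000 orders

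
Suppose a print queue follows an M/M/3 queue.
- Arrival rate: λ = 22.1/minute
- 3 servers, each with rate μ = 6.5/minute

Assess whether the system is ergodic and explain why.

Stability requires ρ = λ/(cμ) < 1
ρ = 22.1/(3 × 6.5) = 22.1/19.50 = 1.1333
Since 1.1333 ≥ 1, the system is UNSTABLE.
Need c > λ/μ = 22.1/6.5 = 3.40.
Minimum servers needed: c = 4.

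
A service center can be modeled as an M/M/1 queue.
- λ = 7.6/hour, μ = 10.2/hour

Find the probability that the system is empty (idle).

ρ = λ/μ = 7.6/10.2 = 0.7451
P(0) = 1 - ρ = 1 - 0.7451 = 0.2549
The server is idle 25.49% of the time.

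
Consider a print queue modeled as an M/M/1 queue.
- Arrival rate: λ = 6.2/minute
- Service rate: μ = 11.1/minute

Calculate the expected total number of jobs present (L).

ρ = λ/μ = 6.2/11.1 = 0.5586
For M/M/1: L = λ/(μ-λ)
L = 6.2/(11.1-6.2) = 6.2/4.90
L = 1.2653 jobs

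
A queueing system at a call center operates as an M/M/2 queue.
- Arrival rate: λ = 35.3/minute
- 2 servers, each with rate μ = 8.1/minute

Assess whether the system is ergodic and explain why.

Stability requires ρ = λ/(cμ) < 1
ρ = 35.3/(2 × 8.1) = 35.3/16.20 = 2.1790
Since 2.1790 ≥ 1, the system is UNSTABLE.
Need c > λ/μ = 35.3/8.1 = 4.36.
Minimum servers needed: c = 5.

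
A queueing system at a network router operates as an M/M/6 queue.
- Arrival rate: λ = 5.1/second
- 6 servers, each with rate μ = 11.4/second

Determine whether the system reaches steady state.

Stability requires ρ = λ/(cμ) < 1
ρ = 5.1/(6 × 11.4) = 5.1/68.40 = 0.07456
Since 0.07456 < 1, the system is STABLE.
The servers are busy 7.46% of the time.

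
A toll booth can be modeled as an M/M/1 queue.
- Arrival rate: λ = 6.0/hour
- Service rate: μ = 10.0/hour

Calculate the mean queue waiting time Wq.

First, compute utilization: ρ = λ/μ = 6.0/10.0 = 0.6000
For M/M/1: Wq = λ/(μ(μ-λ))
Wq = 6.0/(10.0 × (10.0-6.0))
Wq = 6.0/(10.0 × 4.00)
Wq = 0.1500 hours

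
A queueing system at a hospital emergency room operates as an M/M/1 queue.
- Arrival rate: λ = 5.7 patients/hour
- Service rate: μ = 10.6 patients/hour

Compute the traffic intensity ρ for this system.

Server utilization: ρ = λ/μ
ρ = 5.7/10.6 = 0.5377
The server is busy 53.77% of the time.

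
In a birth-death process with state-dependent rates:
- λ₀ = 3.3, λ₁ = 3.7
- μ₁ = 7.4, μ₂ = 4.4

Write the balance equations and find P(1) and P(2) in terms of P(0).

Balance equations:
State 0: λ₀P₀ = μ₁P₁ → P₁ = (λ₀/μ₁)P₀ = (3.3/7.4)P₀ = 0.4459P₀
State 1: P₂ = (λ₀λ₁)/(μ₁μ₂)P₀ = (3.3×3.7)/(7.4×4.4)P₀ = 0.3750P₀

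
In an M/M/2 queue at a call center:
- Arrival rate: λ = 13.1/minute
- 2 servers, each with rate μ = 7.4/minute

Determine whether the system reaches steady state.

Stability requires ρ = λ/(cμ) < 1
ρ = 13.1/(2 × 7.4) = 13.1/14.80 = 0.8851
Since 0.8851 < 1, the system is STABLE.
The servers are busy 88.51% of the time.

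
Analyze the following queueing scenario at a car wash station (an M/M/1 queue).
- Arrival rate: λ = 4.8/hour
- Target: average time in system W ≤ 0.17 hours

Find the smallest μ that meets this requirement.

For M/M/1: W = 1/(μ-λ)
Need W ≤ 0.17, so 1/(μ-λ) ≤ 0.17
μ - λ ≥ 1/0.17 = 5.8824
μ ≥ 4.8 + 5.8824 = 10.6824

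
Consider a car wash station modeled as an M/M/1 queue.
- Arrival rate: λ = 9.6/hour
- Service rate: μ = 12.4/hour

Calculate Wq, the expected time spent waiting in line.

First, compute utilization: ρ = λ/μ = 9.6/12.4 = 0.7742
For M/M/1: Wq = λ/(μ(μ-λ))
Wq = 9.6/(12.4 × (12.4-9.6))
Wq = 9.6/(12.4 × 2.80)
Wq = 0.2765 hours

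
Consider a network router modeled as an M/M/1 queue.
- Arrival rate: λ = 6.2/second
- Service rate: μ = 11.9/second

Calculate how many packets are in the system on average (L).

ρ = λ/μ = 6.2/11.9 = 0.5210
For M/M/1: L = λ/(μ-λ)
L = 6.2/(11.9-6.2) = 6.2/5.70
L = 1.0877 packets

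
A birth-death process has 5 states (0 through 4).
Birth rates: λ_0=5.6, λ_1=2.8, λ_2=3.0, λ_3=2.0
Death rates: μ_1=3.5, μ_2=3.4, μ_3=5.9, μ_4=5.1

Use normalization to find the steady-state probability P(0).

Ratios P(n)/P(0) = (λ₀···λₙ₋₁)/(μ₁···μₙ):
P(1)/P(0) = (5.6)/(3.5) = 1.60000
P(2)/P(0) = (5.6×2.8)/(3.5×3.4) = 1.31765
P(3)/P(0) = (5.6×2.8×3.0)/(3.5×3.4×5.9) = 0.669990
P(4)/P(0) = (5.6×2.8×3.0×2.0)/(3.5×3.4×5.9×5.1) = 0.262741

Normalization: ∑ P(n) = 1
P(0) × (1.00000 + 1.60000 + 1.31765 + 0.669990 + 0.262741) = 1
P(0) × 4.8504 = 1
P(0) = 1/4.8504 = 0.2062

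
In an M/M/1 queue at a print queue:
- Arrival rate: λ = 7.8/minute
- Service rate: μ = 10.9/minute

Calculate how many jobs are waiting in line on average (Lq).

ρ = λ/μ = 7.8/10.9 = 0.7156
For M/M/1: Lq = λ²/(μ(μ-λ))
Lq = 60.84/(10.9 × 3.10)
Lq = 1.8005 jobs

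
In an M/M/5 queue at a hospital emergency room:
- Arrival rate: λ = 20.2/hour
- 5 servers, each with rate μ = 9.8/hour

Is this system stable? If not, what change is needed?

Stability requires ρ = λ/(cμ) < 1
ρ = 20.2/(5 × 9.8) = 20.2/49.00 = 0.4122
Since 0.4122 < 1, the system is STABLE.
The servers are busy 41.22% of the time.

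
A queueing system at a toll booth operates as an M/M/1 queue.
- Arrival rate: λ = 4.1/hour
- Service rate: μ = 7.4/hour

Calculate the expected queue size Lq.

ρ = λ/μ = 4.1/7.4 = 0.5541
For M/M/1: Lq = λ²/(μ(μ-λ))
Lq = 16.81/(7.4 × 3.30)
Lq = 0.6884 vehicles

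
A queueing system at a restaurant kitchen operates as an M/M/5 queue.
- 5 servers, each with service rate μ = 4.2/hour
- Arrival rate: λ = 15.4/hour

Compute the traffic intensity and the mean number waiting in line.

Traffic intensity: ρ = λ/(cμ) = 15.4/(5×4.2) = 0.7333
Since ρ = 0.7333 < 1, system is stable.
Offered load a = λ/μ = cρ = 15.4/4.2 = 3.6667
P₀ = [ Σₙ₌₀^4 aⁿ/n! + a^5/(5!(1-ρ)) ]⁻¹
Σ = a^0/0! + a^1/1! + a^2/2! + a^3/3! + a^4/4! = 1.0000 + 3.6667 + 6.7222 + 8.2160 + 7.5314 = 27.1363
a^5/(5!(1-ρ)) = 662.7613/(120 × 0.266667) = 20.7113
P₀ = 1/(27.1363 + 20.7113) = 0.02090
Lq = P₀·a^5·ρ / (5!(1-ρ)²) = 0.020900 × 662.7613 × 0.73333 / (120 × 0.071111) = 1.1904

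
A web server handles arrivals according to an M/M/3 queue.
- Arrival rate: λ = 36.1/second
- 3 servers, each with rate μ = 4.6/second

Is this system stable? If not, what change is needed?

Stability requires ρ = λ/(cμ) < 1
ρ = 36.1/(3 × 4.6) = 36.1/13.80 = 2.6159
Since 2.6159 ≥ 1, the system is UNSTABLE.
Need c > λ/μ = 36.1/4.6 = 7.85.
Minimum servers needed: c = 8.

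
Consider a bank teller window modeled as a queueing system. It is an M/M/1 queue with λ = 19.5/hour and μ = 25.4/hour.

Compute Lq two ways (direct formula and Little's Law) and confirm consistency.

Method 1 (direct): Lq = λ²/(μ(μ-λ)) = 380.25/(25.4 × 5.90) = 2.5374

Method 2 (Little's Law):
W = 1/(μ-λ) = 1/5.90 = 0.1694915
Wq = W - 1/μ = 0.1694915 - 0.03937008 = 0.130121
Lq = λWq = 19.5 × 0.130121 = 2.5374 ✔ (matches Method 1)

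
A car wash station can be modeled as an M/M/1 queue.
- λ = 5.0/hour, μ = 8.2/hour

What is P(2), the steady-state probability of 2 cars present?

ρ = λ/μ = 5.0/8.2 = 0.6098
P(n) = (1-ρ)ρⁿ
P(2) = (1-0.6098) × 0.6098^2
P(2) = 0.3902 × 0.3719
P(2) = 0.1451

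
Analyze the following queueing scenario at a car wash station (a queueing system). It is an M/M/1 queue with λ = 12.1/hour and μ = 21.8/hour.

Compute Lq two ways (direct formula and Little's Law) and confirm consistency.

Method 1 (direct): Lq = λ²/(μ(μ-λ)) = 146.41/(21.8 × 9.70) = 0.6924

Method 2 (Little's Law):
W = 1/(μ-λ) = 1/9.70 = 0.10309
Wq = W - 1/μ = 0.10309 - 0.045872 = 0.05722
Lq = λWq = 12.1 × 0.05722 = 0.6924 ✔ (matches Method 1)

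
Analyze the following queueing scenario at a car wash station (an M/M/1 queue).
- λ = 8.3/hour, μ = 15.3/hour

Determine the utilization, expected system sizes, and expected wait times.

Step 1: ρ = λ/μ = 8.3/15.3 = 0.5425
Step 2: L = λ/(μ-λ) = 8.3/7.00 = 1.1857
Step 3: Lq = λ²/(μ(μ-λ)) = 68.89/(15.3×7.00) = 0.6432
Step 4: W = 1/(μ-λ) = 1/7.00 = 0.14286
Step 5: Wq = λ/(μ(μ-λ)) = 8.3/(15.3×7.00) = 0.07750
Step 6: P(0) = 1-ρ = 0.4575
Verify: L = λW = 8.3×0.14286 = 1.1857 ✔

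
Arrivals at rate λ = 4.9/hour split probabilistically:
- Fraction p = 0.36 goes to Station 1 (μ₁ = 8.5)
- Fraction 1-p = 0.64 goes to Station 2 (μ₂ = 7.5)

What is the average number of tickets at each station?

Effective rates: λ₁ = 4.9×0.36 = 1.764, λ₂ = 4.9×0.64 = 3.136
Station 1: ρ₁ = 1.764/8.5 = 0.20753, L₁ = ρ₁/(1-ρ₁) = 0.20753/(1-0.20753) = 0.2619
Station 2: ρ₂ = 3.136/7.5 = 0.41813, L₂ = ρ₂/(1-ρ₂) = 0.41813/(1-0.41813) = 0.7186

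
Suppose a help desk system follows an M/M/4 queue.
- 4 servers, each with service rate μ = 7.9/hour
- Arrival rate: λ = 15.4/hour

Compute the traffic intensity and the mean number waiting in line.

Traffic intensity: ρ = λ/(cμ) = 15.4/(4×7.9) = 0.4873
Since ρ = 0.4873 < 1, system is stable.
Offered load a = λ/μ = cρ = 15.4/7.9 = 1.9494
P₀ = [ Σₙ₌₀^3 aⁿ/n! + a^4/(4!(1-ρ)) ]⁻¹
Σ = a^0/0! + a^1/1! + a^2/2! + a^3/3! = 1.0000 + 1.9494 + 1.9000 + 1.2346 = 6.0840
a^4/(4!(1-ρ)) = 14.4402/(24 × 0.51266) = 1.1736
P₀ = 1/(6.0840 + 1.1736) = 0.1378
Lq = P₀·a^4·ρ / (4!(1-ρ)²) = 0.1378 × 14.4402 × 0.4873 / (24 × 0.2628) = 0.1537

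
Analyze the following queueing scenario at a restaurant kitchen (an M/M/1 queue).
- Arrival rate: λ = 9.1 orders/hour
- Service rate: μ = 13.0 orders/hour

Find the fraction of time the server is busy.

Server utilization: ρ = λ/μ
ρ = 9.1/13.0 = 0.7000
The server is busy 70.00% of the time.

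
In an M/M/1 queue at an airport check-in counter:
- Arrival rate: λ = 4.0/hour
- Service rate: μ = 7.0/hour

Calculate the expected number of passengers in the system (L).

ρ = λ/μ = 4.0/7.0 = 0.5714
For M/M/1: L = λ/(μ-λ)
L = 4.0/(7.0-4.0) = 4.0/3.00
L = 1.3333 passengers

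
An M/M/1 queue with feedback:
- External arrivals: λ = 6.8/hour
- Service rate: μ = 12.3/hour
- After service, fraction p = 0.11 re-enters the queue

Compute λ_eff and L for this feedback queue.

Effective arrival rate: λ_eff = λ/(1-p) = 6.8/(1-0.11) = 6.8/0.89 = 7.6404
ρ = λ_eff/μ = 7.6404/12.3 = 0.62117
L = ρ/(1-ρ) = 0.62117/(1-0.62117) = 1.6397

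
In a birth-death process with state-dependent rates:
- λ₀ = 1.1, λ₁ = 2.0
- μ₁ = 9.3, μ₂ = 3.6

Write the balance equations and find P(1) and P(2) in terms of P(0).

Balance equations:
State 0: λ₀P₀ = μ₁P₁ → P₁ = (λ₀/μ₁)P₀ = (1.1/9.3)P₀ = 0.1183P₀
State 1: P₂ = (λ₀λ₁)/(μ₁μ₂)P₀ = (1.1×2.0)/(9.3×3.6)P₀ = 0.06571P₀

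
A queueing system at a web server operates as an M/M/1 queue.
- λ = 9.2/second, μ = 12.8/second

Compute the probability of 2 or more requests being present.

ρ = λ/μ = 9.2/12.8 = 0.71875
P(N ≥ n) = ρⁿ
P(N ≥ 2) = 0.71875^2
P(N ≥ 2) = 0.5166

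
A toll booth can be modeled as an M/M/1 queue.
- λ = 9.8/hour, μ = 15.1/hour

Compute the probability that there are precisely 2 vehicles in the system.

ρ = λ/μ = 9.8/15.1 = 0.6490
P(n) = (1-ρ)ρⁿ
P(2) = (1-0.6490) × 0.6490^2
P(2) = 0.3510 × 0.4212
P(2) = 0.1478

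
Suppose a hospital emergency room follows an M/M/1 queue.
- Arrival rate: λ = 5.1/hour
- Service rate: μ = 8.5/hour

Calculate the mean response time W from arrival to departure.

First, compute utilization: ρ = λ/μ = 5.1/8.5 = 0.6000
For M/M/1: W = 1/(μ-λ)
W = 1/(8.5-5.1) = 1/3.40
W = 0.2941 hours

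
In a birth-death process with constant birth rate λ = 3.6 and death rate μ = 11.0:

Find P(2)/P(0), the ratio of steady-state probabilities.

For constant rates: P(n)/P(0) = (λ/μ)^n
P(2)/P(0) = (3.6/11.0)^2 = 0.3273^2 = 0.1071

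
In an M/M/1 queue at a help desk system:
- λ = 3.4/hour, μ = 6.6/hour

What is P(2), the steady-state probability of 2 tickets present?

ρ = λ/μ = 3.4/6.6 = 0.5152
P(n) = (1-ρ)ρⁿ
P(2) = (1-0.5152) × 0.5152^2
P(2) = 0.4848 × 0.2654
P(2) = 0.1287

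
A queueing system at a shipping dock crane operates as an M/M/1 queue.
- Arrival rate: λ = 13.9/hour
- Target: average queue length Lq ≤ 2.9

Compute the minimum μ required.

For M/M/1: Lq = λ²/(μ(μ-λ))
Need Lq ≤ 2.9, i.e. μ(μ-λ) ≥ λ²/2.9
μ² - 13.9μ - 193.21/2.9 ≥ 0  →  μ² - 13.9μ - 66.62414 ≥ 0
Quadratic formula (positive root): μ = [λ + √(λ² + 4×66.62414)]/2
Discriminant: 193.21 + 4×66.62414 = 459.7066, √459.7066 = 21.4408
μ ≥ (13.9 + 21.4408)/2 = 17.6704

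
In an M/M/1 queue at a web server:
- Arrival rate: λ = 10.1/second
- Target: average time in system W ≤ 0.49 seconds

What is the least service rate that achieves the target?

For M/M/1: W = 1/(μ-λ)
Need W ≤ 0.49, so 1/(μ-λ) ≤ 0.49
μ - λ ≥ 1/0.49 = 2.0408
μ ≥ 10.1 + 2.0408 = 12.1408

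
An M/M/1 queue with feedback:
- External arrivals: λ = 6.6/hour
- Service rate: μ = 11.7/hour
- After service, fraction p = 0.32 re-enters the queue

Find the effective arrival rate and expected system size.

Effective arrival rate: λ_eff = λ/(1-p) = 6.6/(1-0.32) = 6.6/0.68 = 9.705882
ρ = λ_eff/μ = 9.705882/11.7 = 0.829563
L = ρ/(1-ρ) = 0.829563/(1-0.829563) = 4.8673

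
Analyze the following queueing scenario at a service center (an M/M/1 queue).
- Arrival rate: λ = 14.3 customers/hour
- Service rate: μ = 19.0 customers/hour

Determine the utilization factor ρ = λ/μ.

Server utilization: ρ = λ/μ
ρ = 14.3/19.0 = 0.7526
The server is busy 75.26% of the time.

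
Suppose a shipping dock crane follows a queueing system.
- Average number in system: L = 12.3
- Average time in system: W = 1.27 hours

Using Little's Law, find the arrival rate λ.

Little's Law: L = λW, so λ = L/W
λ = 12.3/1.27 = 9.6850 containers/hour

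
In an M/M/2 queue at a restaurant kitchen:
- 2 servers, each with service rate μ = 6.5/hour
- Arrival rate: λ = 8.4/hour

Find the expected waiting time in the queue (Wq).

Traffic intensity: ρ = λ/(cμ) = 8.4/(2×6.5) = 0.6462
Since ρ = 0.6462 < 1, system is stable.
Offered load a = λ/μ = cρ = 8.4/6.5 = 1.2923
P₀ = [ Σₙ₌₀^1 aⁿ/n! + a^2/(2!(1-ρ)) ]⁻¹
Σ = a^0/0! + a^1/1! = 1.0000 + 1.2923 = 2.2923
a^2/(2!(1-ρ)) = 1.6701/(2 × 0.35385) = 2.3599
P₀ = 1/(2.2923 + 2.3599) = 0.2150
Lq = P₀·a^2·ρ / (2!(1-ρ)²) = 0.21495 × 1.6701 × 0.64615 / (2 × 0.12521) = 0.9263
Wq = Lq/λ = 0.9263/8.4 = 0.1103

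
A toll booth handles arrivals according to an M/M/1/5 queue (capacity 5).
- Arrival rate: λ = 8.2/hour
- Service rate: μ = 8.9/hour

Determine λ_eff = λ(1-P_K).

ρ = λ/μ = 8.2/8.9 = 0.92135
P₀ = (1-ρ)/(1-ρ^(K+1)) = (1-0.92135)/(1-0.92135^6) = 0.078650/0.38829 = 0.2026
P_K = P₀×ρ^K = 0.2026 × 0.92135^5 = 0.2026 × 0.6639 = 0.1345
λ_eff = λ(1-P_K) = 8.2 × (1 - 0.134483) = 8.2 × 0.865517 = 7.0972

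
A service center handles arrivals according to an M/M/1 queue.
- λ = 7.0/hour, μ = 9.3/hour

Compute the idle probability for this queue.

ρ = λ/μ = 7.0/9.3 = 0.7527
P(0) = 1 - ρ = 1 - 0.7527 = 0.2473
The server is idle 24.73% of the time.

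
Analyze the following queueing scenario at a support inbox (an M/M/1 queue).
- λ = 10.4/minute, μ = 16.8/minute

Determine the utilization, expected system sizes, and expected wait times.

Step 1: ρ = λ/μ = 10.4/16.8 = 0.6190
Step 2: L = λ/(μ-λ) = 10.4/6.40 = 1.6250
Step 3: Lq = λ²/(μ(μ-λ)) = 108.16/(16.8×6.40) = 1.0060
Step 4: W = 1/(μ-λ) = 1/6.40 = 0.15625
Step 5: Wq = λ/(μ(μ-λ)) = 10.4/(16.8×6.40) = 0.09673
Step 6: P(0) = 1-ρ = 0.3810
Verify: L = λW = 10.4×0.15625 = 1.6250 ✔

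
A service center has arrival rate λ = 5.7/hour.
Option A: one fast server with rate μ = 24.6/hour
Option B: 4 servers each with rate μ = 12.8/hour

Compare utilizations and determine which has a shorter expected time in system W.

Option A: single server μ = 24.6 (M/M/1)
  ρ_A = 5.7/24.6 = 0.2317
  W_A = 1/(μ-λ) = 1/(24.6-5.7) = 1/18.90 = 0.05291

Option B: 4 servers μ = 12.8 (M/M/4)
  ρ_B = λ/(cμ) = 5.7/(4×12.8) = 0.1113
  Offered load a = λ/μ = cρ = 5.7/12.8 = 0.4453
  P₀ = [ Σₙ₌₀^3 aⁿ/n! + a^4/(4!(1-ρ)) ]⁻¹
  Σ = a^0/0! + a^1/1! + a^2/2! + a^3/3! = 1.0000 + 0.4453 + 0.09915 + 0.01472 = 1.5592
  a^4/(4!(1-ρ)) = 0.03932/(24 × 0.8887) = 0.001844
  P₀ = 1/(1.5592 + 0.001844) = 0.6406
  Lq = P₀·a^4·ρ / (4!(1-ρ)²) = 0.64060 × 0.039324 × 0.11133 / (24 × 0.78974) = 0.0001480
  Wq_B = Lq/λ = 0.0001480/5.7 = 0.00002596
  W_B = Wq_B + 1/μ = 0.00002596 + 0.07812 = 0.07815

Since W_A = 0.05291 < W_B = 0.07815, Option A (single fast server) has the shorter time in system.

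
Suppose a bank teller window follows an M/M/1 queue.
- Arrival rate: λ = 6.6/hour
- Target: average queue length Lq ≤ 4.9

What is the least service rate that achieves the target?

For M/M/1: Lq = λ²/(μ(μ-λ))
Need Lq ≤ 4.9, i.e. μ(μ-λ) ≥ λ²/4.9
μ² - 6.6μ - 43.56/4.9 ≥ 0  →  μ² - 6.6μ - 8.8898 ≥ 0
Quadratic formula (positive root): μ = [λ + √(λ² + 4×8.8898)]/2
Discriminant: 43.56 + 4×8.8898 = 79.1192, √79.1192 = 8.8949
μ ≥ (6.6 + 8.8949)/2 = 7.7474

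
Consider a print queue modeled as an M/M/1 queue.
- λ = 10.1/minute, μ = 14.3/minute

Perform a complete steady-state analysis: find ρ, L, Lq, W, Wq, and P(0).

Step 1: ρ = λ/μ = 10.1/14.3 = 0.7063
Step 2: L = λ/(μ-λ) = 10.1/4.20 = 2.4048
Step 3: Lq = λ²/(μ(μ-λ)) = 102.01/(14.3×4.20) = 1.6985
Step 4: W = 1/(μ-λ) = 1/4.20 = 0.2381
Step 5: Wq = λ/(μ(μ-λ)) = 10.1/(14.3×4.20) = 0.1682
Step 6: P(0) = 1-ρ = 0.2937
Verify: L = λW = 10.1×0.2381 = 2.4048 ✔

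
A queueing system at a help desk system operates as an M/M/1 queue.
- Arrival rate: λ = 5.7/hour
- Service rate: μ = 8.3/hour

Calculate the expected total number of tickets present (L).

ρ = λ/μ = 5.7/8.3 = 0.6867
For M/M/1: L = λ/(μ-λ)
L = 5.7/(8.3-5.7) = 5.7/2.60
L = 2.1923 tickets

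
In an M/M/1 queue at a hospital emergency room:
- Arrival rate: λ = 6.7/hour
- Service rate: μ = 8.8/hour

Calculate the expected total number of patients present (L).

ρ = λ/μ = 6.7/8.8 = 0.7614
For M/M/1: L = λ/(μ-λ)
L = 6.7/(8.8-6.7) = 6.7/2.10
L = 3.1905 patients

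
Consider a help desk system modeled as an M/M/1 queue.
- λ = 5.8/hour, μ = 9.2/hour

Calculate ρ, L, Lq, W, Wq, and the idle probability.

Step 1: ρ = λ/μ = 5.8/9.2 = 0.6304
Step 2: L = λ/(μ-λ) = 5.8/3.40 = 1.7059
Step 3: Lq = λ²/(μ(μ-λ)) = 33.64/(9.2×3.40) = 1.0754
Step 4: W = 1/(μ-λ) = 1/3.40 = 0.29412
Step 5: Wq = λ/(μ(μ-λ)) = 5.8/(9.2×3.40) = 0.1854
Step 6: P(0) = 1-ρ = 0.3696
Verify: L = λW = 5.8×0.29412 = 1.7059 ✔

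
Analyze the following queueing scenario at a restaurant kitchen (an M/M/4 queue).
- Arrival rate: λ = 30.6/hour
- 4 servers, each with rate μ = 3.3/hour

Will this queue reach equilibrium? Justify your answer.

Stability requires ρ = λ/(cμ) < 1
ρ = 30.6/(4 × 3.3) = 30.6/13.20 = 2.3182
Since 2.3182 ≥ 1, the system is UNSTABLE.
Need c > λ/μ = 30.6/3.3 = 9.27.
Minimum servers needed: c = 10.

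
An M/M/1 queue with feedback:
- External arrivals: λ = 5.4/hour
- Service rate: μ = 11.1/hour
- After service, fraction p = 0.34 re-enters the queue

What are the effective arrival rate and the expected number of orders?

Effective arrival rate: λ_eff = λ/(1-p) = 5.4/(1-0.34) = 5.4/0.66 = 8.1818
ρ = λ_eff/μ = 8.1818/11.1 = 0.7371
L = ρ/(1-ρ) = 0.7371/(1-0.7371) = 2.8037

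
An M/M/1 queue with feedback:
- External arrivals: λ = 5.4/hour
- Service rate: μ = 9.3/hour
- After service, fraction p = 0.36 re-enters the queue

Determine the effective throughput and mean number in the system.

Effective arrival rate: λ_eff = λ/(1-p) = 5.4/(1-0.36) = 5.4/0.64 = 8.4375
ρ = λ_eff/μ = 8.4375/9.3 = 0.907258
L = ρ/(1-ρ) = 0.907258/(1-0.907258) = 9.7826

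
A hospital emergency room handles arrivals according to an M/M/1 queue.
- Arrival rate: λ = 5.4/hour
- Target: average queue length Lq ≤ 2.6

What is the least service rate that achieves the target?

For M/M/1: Lq = λ²/(μ(μ-λ))
Need Lq ≤ 2.6, i.e. μ(μ-λ) ≥ λ²/2.6
μ² - 5.4μ - 29.16/2.6 ≥ 0  →  μ² - 5.4μ - 11.21538 ≥ 0
Quadratic formula (positive root): μ = [λ + √(λ² + 4×11.21538)]/2
Discriminant: 29.16 + 4×11.21538 = 74.0215, √74.0215 = 8.6036
μ ≥ (5.4 + 8.6036)/2 = 7.0018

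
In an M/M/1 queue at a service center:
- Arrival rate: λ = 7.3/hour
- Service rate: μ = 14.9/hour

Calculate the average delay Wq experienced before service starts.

First, compute utilization: ρ = λ/μ = 7.3/14.9 = 0.4899
For M/M/1: Wq = λ/(μ(μ-λ))
Wq = 7.3/(14.9 × (14.9-7.3))
Wq = 7.3/(14.9 × 7.60)
Wq = 0.06446 hours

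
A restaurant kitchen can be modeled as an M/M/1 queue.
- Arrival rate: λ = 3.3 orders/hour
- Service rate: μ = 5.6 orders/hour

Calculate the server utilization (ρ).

Server utilization: ρ = λ/μ
ρ = 3.3/5.6 = 0.5893
The server is busy 58.93% of the time.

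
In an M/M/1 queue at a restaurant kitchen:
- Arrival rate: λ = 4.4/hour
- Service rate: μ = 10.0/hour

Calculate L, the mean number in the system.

ρ = λ/μ = 4.4/10.0 = 0.4400
For M/M/1: L = λ/(μ-λ)
L = 4.4/(10.0-4.4) = 4.4/5.60
L = 0.7857 orders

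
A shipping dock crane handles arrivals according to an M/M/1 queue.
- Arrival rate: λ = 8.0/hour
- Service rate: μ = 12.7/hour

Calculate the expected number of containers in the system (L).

ρ = λ/μ = 8.0/12.7 = 0.6299
For M/M/1: L = λ/(μ-λ)
L = 8.0/(12.7-8.0) = 8.0/4.70
L = 1.7021 containers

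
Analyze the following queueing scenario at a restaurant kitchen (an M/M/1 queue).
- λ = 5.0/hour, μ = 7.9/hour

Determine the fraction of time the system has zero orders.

ρ = λ/μ = 5.0/7.9 = 0.6329
P(0) = 1 - ρ = 1 - 0.6329 = 0.3671
The server is idle 36.71% of the time.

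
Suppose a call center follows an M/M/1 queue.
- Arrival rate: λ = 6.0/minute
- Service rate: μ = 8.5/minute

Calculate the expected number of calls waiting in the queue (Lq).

ρ = λ/μ = 6.0/8.5 = 0.7059
For M/M/1: Lq = λ²/(μ(μ-λ))
Lq = 36.00/(8.5 × 2.50)
Lq = 1.6941 calls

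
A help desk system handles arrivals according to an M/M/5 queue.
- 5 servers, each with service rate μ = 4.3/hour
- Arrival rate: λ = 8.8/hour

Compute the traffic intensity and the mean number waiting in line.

Traffic intensity: ρ = λ/(cμ) = 8.8/(5×4.3) = 0.4093
Since ρ = 0.4093 < 1, system is stable.
Offered load a = λ/μ = cρ = 8.8/4.3 = 2.0465
P₀ = [ Σₙ₌₀^4 aⁿ/n! + a^5/(5!(1-ρ)) ]⁻¹
Σ = a^0/0! + a^1/1! + a^2/2! + a^3/3! + a^4/4! = 1.0000 + 2.0465 + 2.0941 + 1.4285 + 0.7309 = 7.3000
a^5/(5!(1-ρ)) = 35.8981/(120 × 0.5907) = 0.5064
P₀ = 1/(7.3000 + 0.5064) = 0.1281
Lq = P₀·a^5·ρ / (5!(1-ρ)²) = 0.12810 × 35.8981 × 0.40930 / (120 × 0.34892) = 0.04495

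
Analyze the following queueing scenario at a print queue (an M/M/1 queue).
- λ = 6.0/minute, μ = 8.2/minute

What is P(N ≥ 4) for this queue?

ρ = λ/μ = 6.0/8.2 = 0.7317
P(N ≥ n) = ρⁿ
P(N ≥ 4) = 0.7317^4
P(N ≥ 4) = 0.2866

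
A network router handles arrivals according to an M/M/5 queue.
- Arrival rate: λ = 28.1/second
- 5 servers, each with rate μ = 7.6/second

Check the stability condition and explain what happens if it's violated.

Stability requires ρ = λ/(cμ) < 1
ρ = 28.1/(5 × 7.6) = 28.1/38.00 = 0.7395
Since 0.7395 < 1, the system is STABLE.
The servers are busy 73.95% of the time.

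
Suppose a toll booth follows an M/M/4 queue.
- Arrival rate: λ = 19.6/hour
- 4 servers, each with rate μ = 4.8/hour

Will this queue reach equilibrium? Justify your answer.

Stability requires ρ = λ/(cμ) < 1
ρ = 19.6/(4 × 4.8) = 19.6/19.20 = 1.0208
Since 1.0208 ≥ 1, the system is UNSTABLE.
Need c > λ/μ = 19.6/4.8 = 4.08.
Minimum servers needed: c = 5.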